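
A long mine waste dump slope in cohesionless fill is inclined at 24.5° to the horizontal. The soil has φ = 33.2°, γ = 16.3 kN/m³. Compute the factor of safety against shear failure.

For a dry cohesionless infinite slope the factor of safety is FS = tanφ / tanβ.
FS = tan33.2° / tan24.5° = 0.6544 / 0.4557 = 1.436

FS = 1.44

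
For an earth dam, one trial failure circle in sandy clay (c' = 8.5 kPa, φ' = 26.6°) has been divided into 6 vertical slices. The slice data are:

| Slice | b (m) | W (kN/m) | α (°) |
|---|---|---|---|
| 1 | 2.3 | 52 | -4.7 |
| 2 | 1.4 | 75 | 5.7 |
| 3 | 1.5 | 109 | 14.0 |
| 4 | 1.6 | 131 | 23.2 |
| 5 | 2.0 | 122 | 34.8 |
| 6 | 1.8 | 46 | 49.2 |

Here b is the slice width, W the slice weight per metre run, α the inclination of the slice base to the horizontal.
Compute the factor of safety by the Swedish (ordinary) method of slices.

FS = 1.86

Ordinary method of slices: FS = Σ[c'·Δl_i + (W_i cosα_i)·tanφ'] / Σ W_i sinα_i, with Δl_i = b_i / cosα_i.
Slice 1: Δl = 2.3/cos(-4.7°) = 2.308 m; N'_1 = 52·cos(-4.7°) = 51.8; c'Δl = 19.62; W sinα = -4.3
Slice 2: Δl = 1.4/cos5.7° = 1.407 m; N'_2 = 75·cos5.7° = 74.6; c'Δl = 11.96; W sinα = 7.4
Slice 3: Δl = 1.5/cos14.0° = 1.546 m; N'_3 = 109·cos14.0° = 105.8; c'Δl = 13.14; W sinα = 26.4
Slice 4: Δl = 1.6/cos23.2° = 1.741 m; N'_4 = 131·cos23.2° = 120.4; c'Δl = 14.80; W sinα = 51.6
Slice 5: Δl = 2.0/cos34.8° = 2.436 m; N'_5 = 122·cos34.8° = 100.2; c'Δl = 20.70; W sinα = 69.6
Slice 6: Δl = 1.8/cos49.2° = 2.755 m; N'_6 = 46·cos49.2° = 30.1; c'Δl = 23.42; W sinα = 34.8
Σc'Δl = 103.6 kN/m; ΣN' = 482.9 kN/m; ΣW sinα = 185.6 kN/m
Resisting = 103.6 + 482.9·tan26.6° = 103.6 + 241.8 = 345.4 kN/m
FS = 345.4 / 185.6 = 1.861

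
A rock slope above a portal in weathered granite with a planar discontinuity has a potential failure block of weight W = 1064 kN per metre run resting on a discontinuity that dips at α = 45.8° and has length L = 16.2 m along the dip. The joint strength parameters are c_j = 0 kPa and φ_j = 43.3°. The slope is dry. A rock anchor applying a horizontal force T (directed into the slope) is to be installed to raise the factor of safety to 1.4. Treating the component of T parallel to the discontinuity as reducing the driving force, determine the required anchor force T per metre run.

T = 223 kN/m

Resolving forces along and normal to the sliding plane, with the horizontal anchor force T adding T·sinα to the effective normal force and T·cosα acting up the plane against the driving force:
FS = [c_jL + (W cosα + T sinα) tanφ_j] / [W sinα − T cosα]
Without the anchor: N' = 741.8 kN/m, driving T_d = 762.8 kN/m, resisting R = 0·16.2 + 741.8·tan43.3° = 699.0 kN/m, FS = 0.92.
Setting FS = 1.4 and solving for T:
1.4·(762.8 − T cos45.8°) = 699.0 + T sin45.8°·tan43.3°
T·(sin45.8°·tan43.3° + 1.4·cos45.8°) = 1.4·762.8 − 699.0
T·(0.7169·0.9424 + 1.4·0.6972) = 1067.9 − 699.0 = 368.9
T·1.6516 = 368.9
T = 223.4 kN/m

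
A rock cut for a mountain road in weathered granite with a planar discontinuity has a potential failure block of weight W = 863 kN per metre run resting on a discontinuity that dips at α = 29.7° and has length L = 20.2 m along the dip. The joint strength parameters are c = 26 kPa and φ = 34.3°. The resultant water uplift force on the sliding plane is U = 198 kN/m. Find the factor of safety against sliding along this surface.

Resolving the block weight along and normal to the plane and applying the Mohr–Coulomb strength on the joint:
N' = W cosα − U = 863·cos29.7° − 198 = 551.6 kN/m
Driving force T = W sinα = 863·sin29.7° = 427.6 kN/m
Resisting force R = c·L + N'·tanφ = 26·20.2 + 551.6·tan34.3° = 525.2 + 376.3 = 901.5 kN/m
FS = R / T = 901.5 / 427.6 = 2.108

FS = 2.11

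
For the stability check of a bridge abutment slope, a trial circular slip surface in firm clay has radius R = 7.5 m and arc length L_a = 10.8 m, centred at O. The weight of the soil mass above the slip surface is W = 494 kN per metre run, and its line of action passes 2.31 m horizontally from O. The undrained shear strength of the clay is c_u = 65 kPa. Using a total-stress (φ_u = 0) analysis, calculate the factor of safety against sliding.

FS = 4.61

Taking moments about the centre O, the resisting moment is provided by the undrained shear strength acting along the arc:
M_R = c_u·L_a·R = 65·10.80·7.5 = 5265.0 kN·m/m
M_D = W·d = 494·2.31 = 1141.1 kN·m/m
FS = M_R / M_D = 5265.0 / 1141.1 = 4.614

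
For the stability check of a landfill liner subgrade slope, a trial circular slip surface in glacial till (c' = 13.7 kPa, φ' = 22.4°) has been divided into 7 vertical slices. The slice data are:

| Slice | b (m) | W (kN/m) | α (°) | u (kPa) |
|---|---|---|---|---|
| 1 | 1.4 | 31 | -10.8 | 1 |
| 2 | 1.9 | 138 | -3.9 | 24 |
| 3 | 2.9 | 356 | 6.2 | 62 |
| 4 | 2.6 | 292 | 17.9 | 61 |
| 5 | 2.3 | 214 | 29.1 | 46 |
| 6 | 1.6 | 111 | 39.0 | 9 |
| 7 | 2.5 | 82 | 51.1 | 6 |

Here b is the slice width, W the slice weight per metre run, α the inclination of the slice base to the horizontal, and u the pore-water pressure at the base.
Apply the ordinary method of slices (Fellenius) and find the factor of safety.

Ordinary method of slices: FS = Σ[c'·Δl_i + (W_i cosα_i − u_i·Δl_i)·tanφ'] / Σ W_i sinα_i, with Δl_i = b_i / cosα_i.
Slice 1: Δl = 1.4/cos(-10.8°) = 1.425 m; N'_1 = 31·cos(-10.8°) − 1·1.425 = 29.0; c'Δl = 19.53; W sinα = -5.8
Slice 2: Δl = 1.9/cos(-3.9°) = 1.904 m; N'_2 = 138·cos(-3.9°) − 24·1.904 = 92.0; c'Δl = 26.09; W sinα = -9.4
Slice 3: Δl = 2.9/cos6.2° = 2.917 m; N'_3 = 356·cos6.2° − 62·2.917 = 173.1; c'Δl = 39.96; W sinα = 38.4
Slice 4: Δl = 2.6/cos17.9° = 2.732 m; N'_4 = 292·cos17.9° − 61·2.732 = 111.2; c'Δl = 37.43; W sinα = 89.7
Slice 5: Δl = 2.3/cos29.1° = 2.632 m; N'_5 = 214·cos29.1° − 46·2.632 = 65.9; c'Δl = 36.06; W sinα = 104.1
Slice 6: Δl = 1.6/cos39.0° = 2.059 m; N'_6 = 111·cos39.0° − 9·2.059 = 67.7; c'Δl = 28.21; W sinα = 69.9
Slice 7: Δl = 2.5/cos51.1° = 3.981 m; N'_7 = 82·cos51.1° − 6·3.981 = 27.6; c'Δl = 54.54; W sinα = 63.8
Σc'Δl = 241.8 kN/m; ΣN' = 566.5 kN/m; ΣW sinα = 350.7 kN/m
Resisting = 241.8 + 566.5·tan22.4° = 241.8 + 233.5 = 475.3 kN/m
FS = 475.3 / 350.7 = 1.355

FS = 1.36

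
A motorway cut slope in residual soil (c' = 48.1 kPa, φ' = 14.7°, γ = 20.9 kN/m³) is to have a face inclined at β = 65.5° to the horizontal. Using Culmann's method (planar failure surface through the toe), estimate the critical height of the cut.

Culmann's analysis gives the critical failure plane at α_cr = (β + φ')/2 = (65.5 + 14.7)/2 = 40.1°, and the critical height
H_c = (4c'/γ) · sinβ cosφ' / [1 − cos(β − φ')]
    = (4·48.1/20.9) · sin65.5°·cos14.7° / [1 − cos(50.8°)]
    = 9.206 · 0.9100·0.9673 / [1 − 0.6320]
    = 9.206 · 0.8802 / 0.3680
    = 22.02 m

H_c = 22.02 m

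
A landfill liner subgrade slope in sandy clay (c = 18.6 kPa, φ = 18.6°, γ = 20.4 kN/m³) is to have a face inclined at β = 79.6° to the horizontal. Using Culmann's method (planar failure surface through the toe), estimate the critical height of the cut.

H_c = 6.60 m

Culmann's analysis gives the critical failure plane at α_cr = (β + φ)/2 = (79.6 + 18.6)/2 = 49.1°, and the critical height
H_c = (4c/γ) · sinβ cosφ / [1 − cos(β − φ)]
    = (4·18.6/20.4) · sin79.6°·cos18.6° / [1 − cos(61.0°)]
    = 3.647 · 0.9836·0.9478 / [1 − 0.4848]
    = 3.647 · 0.9322 / 0.5152
    = 6.60 m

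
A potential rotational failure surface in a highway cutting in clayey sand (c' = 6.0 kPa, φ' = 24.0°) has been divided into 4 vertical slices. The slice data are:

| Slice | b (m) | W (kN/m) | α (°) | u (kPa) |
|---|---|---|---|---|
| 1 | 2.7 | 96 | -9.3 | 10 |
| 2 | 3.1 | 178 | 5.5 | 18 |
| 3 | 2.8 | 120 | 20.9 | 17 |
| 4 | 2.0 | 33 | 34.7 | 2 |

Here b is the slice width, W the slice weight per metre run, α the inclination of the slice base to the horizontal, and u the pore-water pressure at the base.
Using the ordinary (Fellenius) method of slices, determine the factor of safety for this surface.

FS = 2.99

Ordinary method of slices: FS = Σ[c'·Δl_i + (W_i cosα_i − u_i·Δl_i)·tanφ'] / Σ W_i sinα_i, with Δl_i = b_i / cosα_i.
Slice 1: Δl = 2.7/cos(-9.3°) = 2.736 m; N'_1 = 96·cos(-9.3°) − 10·2.736 = 67.4; c'Δl = 16.42; W sinα = -15.5
Slice 2: Δl = 3.1/cos5.5° = 3.114 m; N'_2 = 178·cos5.5° − 18·3.114 = 121.1; c'Δl = 18.69; W sinα = 17.1
Slice 3: Δl = 2.8/cos20.9° = 2.997 m; N'_3 = 120·cos20.9° − 17·2.997 = 61.2; c'Δl = 17.98; W sinα = 42.8
Slice 4: Δl = 2.0/cos34.7° = 2.433 m; N'_4 = 33·cos34.7° − 2·2.433 = 22.3; c'Δl = 14.60; W sinα = 18.8
Σc'Δl = 67.7 kN/m; ΣN' = 271.9 kN/m; ΣW sinα = 63.1 kN/m
Resisting = 67.7 + 271.9·tan24.0° = 67.7 + 121.1 = 188.7 kN/m
FS = 188.7 / 63.1 = 2.989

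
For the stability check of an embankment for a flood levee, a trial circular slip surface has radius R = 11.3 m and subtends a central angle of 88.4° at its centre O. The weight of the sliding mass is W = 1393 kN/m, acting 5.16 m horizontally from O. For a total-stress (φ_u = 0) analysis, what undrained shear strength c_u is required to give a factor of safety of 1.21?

FS = c_u·L_a·R / (W·d), so c_u = FS·W·d / (L_a·R).
Arc length L_a = R·θ = 11.3·(88.4°·π/180) = 11.3·1.5429 = 17.43 m
c_u = 1.21·1393·5.16 / (17.43·11.3) = 8697.3 / 197.01 = 44.15 kPa

c_u = 44.1 kPa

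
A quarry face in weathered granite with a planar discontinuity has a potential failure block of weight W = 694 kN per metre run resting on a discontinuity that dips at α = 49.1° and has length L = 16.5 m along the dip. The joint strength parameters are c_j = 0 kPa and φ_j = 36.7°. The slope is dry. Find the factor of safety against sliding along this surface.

FS = 0.65

Resolving the block weight along and normal to the plane and applying the Mohr–Coulomb strength on the joint:
N' = W cosα = 694·cos49.1° = 454.4 kN/m
Driving force T = W sinα = 694·sin49.1° = 524.6 kN/m
Resisting force R = c_j·L + N'·tanφ_j = 0·16.5 + 454.4·tan36.7° = 0.0 + 338.7 = 338.7 kN/m
FS = R / T = 338.7 / 524.6 = 0.646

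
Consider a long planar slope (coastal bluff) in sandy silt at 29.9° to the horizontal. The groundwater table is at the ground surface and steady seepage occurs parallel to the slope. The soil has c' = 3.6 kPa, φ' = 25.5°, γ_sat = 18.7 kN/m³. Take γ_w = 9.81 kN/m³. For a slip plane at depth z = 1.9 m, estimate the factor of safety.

FS = 0.63

With seepage parallel to the slope and the water table at the surface, the effective normal stress on the slip plane uses the buoyant unit weight γ' = γ_sat − γ_w while the driving shear stress uses γ_sat:
FS = [c' + γ' z cos²β tanφ'] / [γ_sat z sinβ cosβ]
γ' = 18.7 − 9.81 = 8.89 kN/m³
Numerator = 3.6 + 8.89·1.9·cos²29.9°·tan25.5° = 3.6 + 8.89·1.9·0.7515·0.4770 = 9.655 kPa
Denominator = 18.7·1.9·sin29.9°·cos29.9° = 18.7·1.9·0.4985·0.8669 = 15.354 kPa
FS = 9.655 / 15.354 = 0.629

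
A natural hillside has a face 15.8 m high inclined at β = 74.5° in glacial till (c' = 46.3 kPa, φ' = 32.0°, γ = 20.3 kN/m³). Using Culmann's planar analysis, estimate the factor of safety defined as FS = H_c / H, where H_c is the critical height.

FS = 1.80

H_c = (4c'/γ) · sinβ cosφ' / [1 − cos(β − φ')]
    = (4·46.3/20.3) · sin74.5°·cos32.0° / [1 − cos42.5°]
    = 9.123 · 0.8172 / 0.2627 = 28.38 m
FS = H_c / H = 28.38 / 15.8 = 1.796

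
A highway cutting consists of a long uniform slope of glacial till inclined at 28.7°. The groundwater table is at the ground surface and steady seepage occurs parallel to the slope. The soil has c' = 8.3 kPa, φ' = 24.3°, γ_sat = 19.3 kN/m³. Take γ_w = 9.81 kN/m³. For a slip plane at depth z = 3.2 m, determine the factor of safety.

With seepage parallel to the slope and the water table at the surface, the effective normal stress on the slip plane uses the buoyant unit weight γ' = γ_sat − γ_w while the driving shear stress uses γ_sat:
FS = [c' + γ' z cos²β tanφ'] / [γ_sat z sinβ cosβ]
γ' = 19.3 − 9.81 = 9.49 kN/m³
Numerator = 8.3 + 9.49·3.2·cos²28.7°·tan24.3° = 8.3 + 9.49·3.2·0.7694·0.4515 = 18.850 kPa
Denominator = 19.3·3.2·sin28.7°·cos28.7° = 19.3·3.2·0.4802·0.8771 = 26.015 kPa
FS = 18.850 / 26.015 = 0.725

FS = 0.72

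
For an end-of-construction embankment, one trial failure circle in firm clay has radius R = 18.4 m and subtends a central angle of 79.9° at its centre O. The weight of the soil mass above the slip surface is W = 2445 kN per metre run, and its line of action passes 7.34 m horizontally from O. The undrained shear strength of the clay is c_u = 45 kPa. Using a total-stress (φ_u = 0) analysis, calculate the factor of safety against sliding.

Taking moments about the centre O, the resisting moment is provided by the undrained shear strength acting along the arc:
Arc length L_a = R·θ = 18.4·(79.9°·π/180) = 18.4·1.3945 = 25.66 m
M_R = c_u·L_a·R = 45·25.66·18.4 = 21245.8 kN·m/m
M_D = W·d = 2445·7.34 = 17946.3 kN·m/m
FS = M_R / M_D = 21245.8 / 17946.3 = 1.184

FS = 1.18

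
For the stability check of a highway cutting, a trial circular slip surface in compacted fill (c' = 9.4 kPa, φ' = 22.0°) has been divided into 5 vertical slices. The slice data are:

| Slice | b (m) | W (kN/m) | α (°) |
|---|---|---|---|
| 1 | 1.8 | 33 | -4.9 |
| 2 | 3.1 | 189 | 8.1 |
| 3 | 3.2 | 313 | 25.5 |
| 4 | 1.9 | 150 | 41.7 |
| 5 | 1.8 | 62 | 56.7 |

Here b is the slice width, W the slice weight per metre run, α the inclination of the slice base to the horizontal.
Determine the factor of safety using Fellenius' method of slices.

Ordinary method of slices: FS = Σ[c'·Δl_i + (W_i cosα_i)·tanφ'] / Σ W_i sinα_i, with Δl_i = b_i / cosα_i.
Slice 1: Δl = 1.8/cos(-4.9°) = 1.807 m; N'_1 = 33·cos(-4.9°) = 32.9; c'Δl = 16.98; W sinα = -2.8
Slice 2: Δl = 3.1/cos8.1° = 3.131 m; N'_2 = 189·cos8.1° = 187.1; c'Δl = 29.43; W sinα = 26.6
Slice 3: Δl = 3.2/cos25.5° = 3.545 m; N'_3 = 313·cos25.5° = 282.5; c'Δl = 33.33; W sinα = 134.7
Slice 4: Δl = 1.9/cos41.7° = 2.545 m; N'_4 = 150·cos41.7° = 112.0; c'Δl = 23.92; W sinα = 99.8
Slice 5: Δl = 1.8/cos56.7° = 3.279 m; N'_5 = 62·cos56.7° = 34.0; c'Δl = 30.82; W sinα = 51.8
Σc'Δl = 134.5 kN/m; ΣN' = 648.5 kN/m; ΣW sinα = 310.2 kN/m
Resisting = 134.5 + 648.5·tan22.0° = 134.5 + 262.0 = 396.5 kN/m
FS = 396.5 / 310.2 = 1.278

FS = 1.28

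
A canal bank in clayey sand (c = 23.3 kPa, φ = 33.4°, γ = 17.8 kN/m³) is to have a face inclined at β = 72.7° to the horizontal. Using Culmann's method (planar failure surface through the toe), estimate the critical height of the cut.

H_c = 18.45 m

Culmann's analysis gives the critical failure plane at α_cr = (β + φ)/2 = (72.7 + 33.4)/2 = 53.0°, and the critical height
H_c = (4c/γ) · sinβ cosφ / [1 − cos(β − φ)]
    = (4·23.3/17.8) · sin72.7°·cos33.4° / [1 − cos(39.3°)]
    = 5.236 · 0.9548·0.8348 / [1 − 0.7738]
    = 5.236 · 0.7971 / 0.2262
    = 18.45 m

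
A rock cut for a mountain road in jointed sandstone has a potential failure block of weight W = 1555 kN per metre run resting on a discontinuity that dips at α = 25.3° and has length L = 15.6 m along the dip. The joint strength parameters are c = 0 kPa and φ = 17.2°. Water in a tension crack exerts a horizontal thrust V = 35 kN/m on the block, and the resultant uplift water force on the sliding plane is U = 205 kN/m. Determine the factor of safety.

Resolving the block weight along and normal to the plane and applying the Mohr–Coulomb strength on the joint:
N' = W cosα − U − V sinα = 1555·cos25.3° − 205 − 35·sin25.3° = 1185.9 kN/m
Driving force T = W sinα + V cosα = 1555·sin25.3° + 35·cos25.3° = 696.2 kN/m
Resisting force R = c·L + N'·tanφ = 0·15.6 + 1185.9·tan17.2° = 0.0 + 367.1 = 367.1 kN/m
FS = R / T = 367.1 / 696.2 = 0.527

FS = 0.53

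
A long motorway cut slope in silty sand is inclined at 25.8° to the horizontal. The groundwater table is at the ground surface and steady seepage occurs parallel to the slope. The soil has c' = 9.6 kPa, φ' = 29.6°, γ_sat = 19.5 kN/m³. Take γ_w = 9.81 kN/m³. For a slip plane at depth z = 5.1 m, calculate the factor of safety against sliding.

With seepage parallel to the slope and the water table at the surface, the effective normal stress on the slip plane uses the buoyant unit weight γ' = γ_sat − γ_w while the driving shear stress uses γ_sat:
FS = [c' + γ' z cos²β tanφ'] / [γ_sat z sinβ cosβ]
γ' = 19.5 − 9.81 = 9.69 kN/m³
Numerator = 9.6 + 9.69·5.1·cos²25.8°·tan29.6° = 9.6 + 9.69·5.1·0.8106·0.5681 = 32.356 kPa
Denominator = 19.5·5.1·sin25.8°·cos25.8° = 19.5·5.1·0.4352·0.9003 = 38.969 kPa
FS = 32.356 / 38.969 = 0.830

FS = 0.83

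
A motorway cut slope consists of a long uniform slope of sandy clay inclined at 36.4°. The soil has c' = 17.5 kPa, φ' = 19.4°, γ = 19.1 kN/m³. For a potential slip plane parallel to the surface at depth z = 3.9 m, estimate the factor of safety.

FS = 0.97

For an infinite slope with a slip plane parallel to the surface (no pore pressure): FS = [c' + γz cos²β tanφ'] / [γz sinβ cosβ].
γz = 19.1·3.9 = 74.49 kN/m²
Numerator = 17.5 + 74.49·cos²36.4°·tan19.4° = 17.5 + 74.49·0.6479·0.3522 = 34.495 kPa
Denominator = 74.49·sin36.4°·cos36.4° = 74.49·0.5934·0.8049 = 35.579 kPa
FS = 34.495 / 35.579 = 0.970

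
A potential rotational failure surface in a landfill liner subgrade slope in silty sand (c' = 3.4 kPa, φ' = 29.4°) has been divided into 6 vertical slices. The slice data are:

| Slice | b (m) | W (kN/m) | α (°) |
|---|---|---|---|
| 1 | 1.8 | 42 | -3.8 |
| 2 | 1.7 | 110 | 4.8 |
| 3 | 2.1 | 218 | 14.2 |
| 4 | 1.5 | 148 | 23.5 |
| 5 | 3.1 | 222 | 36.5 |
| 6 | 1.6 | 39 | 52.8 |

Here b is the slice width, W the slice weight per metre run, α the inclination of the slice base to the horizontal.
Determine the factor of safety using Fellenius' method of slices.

Ordinary method of slices: FS = Σ[c'·Δl_i + (W_i cosα_i)·tanφ'] / Σ W_i sinα_i, with Δl_i = b_i / cosα_i.
Slice 1: Δl = 1.8/cos(-3.8°) = 1.804 m; N'_1 = 42·cos(-3.8°) = 41.9; c'Δl = 6.13; W sinα = -2.8
Slice 2: Δl = 1.7/cos4.8° = 1.706 m; N'_2 = 110·cos4.8° = 109.6; c'Δl = 5.80; W sinα = 9.2
Slice 3: Δl = 2.1/cos14.2° = 2.166 m; N'_3 = 218·cos14.2° = 211.3; c'Δl = 7.37; W sinα = 53.5
Slice 4: Δl = 1.5/cos23.5° = 1.636 m; N'_4 = 148·cos23.5° = 135.7; c'Δl = 5.56; W sinα = 59.0
Slice 5: Δl = 3.1/cos36.5° = 3.856 m; N'_5 = 222·cos36.5° = 178.5; c'Δl = 13.11; W sinα = 132.1
Slice 6: Δl = 1.6/cos52.8° = 2.646 m; N'_6 = 39·cos52.8° = 23.6; c'Δl = 9.00; W sinα = 31.1
Σc'Δl = 47.0 kN/m; ΣN' = 700.6 kN/m; ΣW sinα = 282.0 kN/m
Resisting = 47.0 + 700.6·tan29.4° = 47.0 + 394.8 = 441.7 kN/m
FS = 441.7 / 282.0 = 1.566

FS = 1.57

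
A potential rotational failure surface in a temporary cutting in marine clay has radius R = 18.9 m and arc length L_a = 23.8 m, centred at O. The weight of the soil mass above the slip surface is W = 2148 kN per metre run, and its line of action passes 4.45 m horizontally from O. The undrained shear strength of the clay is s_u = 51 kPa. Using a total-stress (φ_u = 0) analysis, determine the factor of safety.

FS = 2.40

Taking moments about the centre O, the resisting moment is provided by the undrained shear strength acting along the arc:
M_R = s_u·L_a·R = 51·23.80·18.9 = 22940.8 kN·m/m
M_D = W·d = 2148·4.45 = 9558.6 kN·m/m
FS = M_R / M_D = 22940.8 / 9558.6 = 2.400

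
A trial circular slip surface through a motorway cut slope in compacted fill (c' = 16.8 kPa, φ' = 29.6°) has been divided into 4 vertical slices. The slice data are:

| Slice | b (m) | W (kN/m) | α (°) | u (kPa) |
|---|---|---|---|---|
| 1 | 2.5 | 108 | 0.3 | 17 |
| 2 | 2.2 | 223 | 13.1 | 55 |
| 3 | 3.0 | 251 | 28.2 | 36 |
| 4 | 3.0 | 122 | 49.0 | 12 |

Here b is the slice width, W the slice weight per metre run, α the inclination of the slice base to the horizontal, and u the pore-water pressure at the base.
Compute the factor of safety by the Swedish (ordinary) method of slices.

Ordinary method of slices: FS = Σ[c'·Δl_i + (W_i cosα_i − u_i·Δl_i)·tanφ'] / Σ W_i sinα_i, with Δl_i = b_i / cosα_i.
Slice 1: Δl = 2.5/cos0.3° = 2.500 m; N'_1 = 108·cos0.3° − 17·2.500 = 65.5; c'Δl = 42.00; W sinα = 0.6
Slice 2: Δl = 2.2/cos13.1° = 2.259 m; N'_2 = 223·cos13.1° − 55·2.259 = 93.0; c'Δl = 37.95; W sinα = 50.5
Slice 3: Δl = 3.0/cos28.2° = 3.404 m; N'_3 = 251·cos28.2° − 36·3.404 = 98.7; c'Δl = 57.19; W sinα = 118.6
Slice 4: Δl = 3.0/cos49.0° = 4.573 m; N'_4 = 122·cos49.0° − 12·4.573 = 25.2; c'Δl = 76.82; W sinα = 92.1
Σc'Δl = 214.0 kN/m; ΣN' = 282.3 kN/m; ΣW sinα = 261.8 kN/m
Resisting = 214.0 + 282.3·tan29.6° = 214.0 + 160.4 = 374.3 kN/m
FS = 374.3 / 261.8 = 1.430

FS = 1.43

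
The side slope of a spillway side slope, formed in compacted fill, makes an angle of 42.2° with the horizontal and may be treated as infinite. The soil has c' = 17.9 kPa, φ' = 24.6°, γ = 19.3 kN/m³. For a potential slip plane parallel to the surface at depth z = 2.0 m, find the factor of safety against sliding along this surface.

For an infinite slope with a slip plane parallel to the surface (no pore pressure): FS = [c' + γz cos²β tanφ'] / [γz sinβ cosβ].
γz = 19.3·2.0 = 38.60 kN/m²
Numerator = 17.9 + 38.60·cos²42.2°·tan24.6° = 17.9 + 38.60·0.5488·0.4578 = 27.598 kPa
Denominator = 38.60·sin42.2°·cos42.2° = 38.60·0.6717·0.7408 = 19.208 kPa
FS = 27.598 / 19.208 = 1.437

FS = 1.44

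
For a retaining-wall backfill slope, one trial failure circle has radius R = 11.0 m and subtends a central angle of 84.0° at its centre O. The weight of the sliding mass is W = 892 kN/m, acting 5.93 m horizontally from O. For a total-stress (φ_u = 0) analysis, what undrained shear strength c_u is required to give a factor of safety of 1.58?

FS = c_u·L_a·R / (W·d), so c_u = FS·W·d / (L_a·R).
Arc length L_a = R·θ = 11.0·(84.0°·π/180) = 11.0·1.4661 = 16.13 m
c_u = 1.58·892·5.93 / (16.13·11.0) = 8357.5 / 177.40 = 47.11 kPa

c_u = 47.1 kPa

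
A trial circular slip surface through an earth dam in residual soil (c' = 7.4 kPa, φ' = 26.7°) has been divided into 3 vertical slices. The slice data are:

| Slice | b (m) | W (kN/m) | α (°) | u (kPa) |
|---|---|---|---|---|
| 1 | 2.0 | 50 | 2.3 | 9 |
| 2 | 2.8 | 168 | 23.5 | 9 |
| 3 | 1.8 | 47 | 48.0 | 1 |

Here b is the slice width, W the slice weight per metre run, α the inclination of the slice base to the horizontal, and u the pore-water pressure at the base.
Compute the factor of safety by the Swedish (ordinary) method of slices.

Ordinary method of slices: FS = Σ[c'·Δl_i + (W_i cosα_i − u_i·Δl_i)·tanφ'] / Σ W_i sinα_i, with Δl_i = b_i / cosα_i.
Slice 1: Δl = 2.0/cos2.3° = 2.002 m; N'_1 = 50·cos2.3° − 9·2.002 = 31.9; c'Δl = 14.81; W sinα = 2.0
Slice 2: Δl = 2.8/cos23.5° = 3.053 m; N'_2 = 168·cos23.5° − 9·3.053 = 126.6; c'Δl = 22.59; W sinα = 67.0
Slice 3: Δl = 1.8/cos48.0° = 2.690 m; N'_3 = 47·cos48.0° − 1·2.690 = 28.8; c'Δl = 19.91; W sinα = 34.9
Σc'Δl = 57.3 kN/m; ΣN' = 187.3 kN/m; ΣW sinα = 103.9 kN/m
Resisting = 57.3 + 187.3·tan26.7° = 57.3 + 94.2 = 151.5 kN/m
FS = 151.5 / 103.9 = 1.458

FS = 1.46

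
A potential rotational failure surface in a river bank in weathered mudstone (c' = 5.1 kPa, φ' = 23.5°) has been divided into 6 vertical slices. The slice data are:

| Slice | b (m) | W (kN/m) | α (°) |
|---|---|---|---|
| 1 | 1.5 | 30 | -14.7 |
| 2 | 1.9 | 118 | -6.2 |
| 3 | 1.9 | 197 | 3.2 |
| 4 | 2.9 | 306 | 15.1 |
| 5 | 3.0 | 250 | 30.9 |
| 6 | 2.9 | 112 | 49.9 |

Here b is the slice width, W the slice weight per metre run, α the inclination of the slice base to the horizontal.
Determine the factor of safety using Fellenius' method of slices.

Ordinary method of slices: FS = Σ[c'·Δl_i + (W_i cosα_i)·tanφ'] / Σ W_i sinα_i, with Δl_i = b_i / cosα_i.
Slice 1: Δl = 1.5/cos(-14.7°) = 1.551 m; N'_1 = 30·cos(-14.7°) = 29.0; c'Δl = 7.91; W sinα = -7.6
Slice 2: Δl = 1.9/cos(-6.2°) = 1.911 m; N'_2 = 118·cos(-6.2°) = 117.3; c'Δl = 9.75; W sinα = -12.7
Slice 3: Δl = 1.9/cos3.2° = 1.903 m; N'_3 = 197·cos3.2° = 196.7; c'Δl = 9.71; W sinα = 11.0
Slice 4: Δl = 2.9/cos15.1° = 3.004 m; N'_4 = 306·cos15.1° = 295.4; c'Δl = 15.32; W sinα = 79.7
Slice 5: Δl = 3.0/cos30.9° = 3.496 m; N'_5 = 250·cos30.9° = 214.5; c'Δl = 17.83; W sinα = 128.4
Slice 6: Δl = 2.9/cos49.9° = 4.502 m; N'_6 = 112·cos49.9° = 72.1; c'Δl = 22.96; W sinα = 85.7
Σc'Δl = 83.5 kN/m; ΣN' = 925.1 kN/m; ΣW sinα = 284.4 kN/m
Resisting = 83.5 + 925.1·tan23.5° = 83.5 + 402.3 = 485.7 kN/m
FS = 485.7 / 284.4 = 1.708

FS = 1.71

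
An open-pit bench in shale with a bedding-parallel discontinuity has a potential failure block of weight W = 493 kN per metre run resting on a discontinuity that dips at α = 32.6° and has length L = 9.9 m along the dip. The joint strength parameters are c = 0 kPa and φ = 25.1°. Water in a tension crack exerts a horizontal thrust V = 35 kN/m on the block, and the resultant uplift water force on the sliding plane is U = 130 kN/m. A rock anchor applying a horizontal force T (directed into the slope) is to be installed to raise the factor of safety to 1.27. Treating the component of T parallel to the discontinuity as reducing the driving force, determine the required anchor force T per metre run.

Resolving forces along and normal to the sliding plane, with the horizontal anchor force T adding T·sinα to the effective normal force and T·cosα acting up the plane against the driving force:
FS = [cL + (W cosα − U − V sinα + T sinα) tanφ] / [W sinα + V cosα − T cosα]
Without the anchor: N' = 266.5 kN/m, driving T_d = 295.1 kN/m, resisting R = 0·9.9 + 266.5·tan25.1° = 124.8 kN/m, FS = 0.42.
Setting FS = 1.27 and solving for T:
1.27·(295.1 − T cos32.6°) = 124.8 + T sin32.6°·tan25.1°
T·(sin32.6°·tan25.1° + 1.27·cos32.6°) = 1.27·295.1 − 124.8
T·(0.5388·0.4684 + 1.27·0.8425) = 374.8 − 124.8 = 250.0
T·1.3223 = 250.0
T = 189.0 kN/m

T = 189 kN/m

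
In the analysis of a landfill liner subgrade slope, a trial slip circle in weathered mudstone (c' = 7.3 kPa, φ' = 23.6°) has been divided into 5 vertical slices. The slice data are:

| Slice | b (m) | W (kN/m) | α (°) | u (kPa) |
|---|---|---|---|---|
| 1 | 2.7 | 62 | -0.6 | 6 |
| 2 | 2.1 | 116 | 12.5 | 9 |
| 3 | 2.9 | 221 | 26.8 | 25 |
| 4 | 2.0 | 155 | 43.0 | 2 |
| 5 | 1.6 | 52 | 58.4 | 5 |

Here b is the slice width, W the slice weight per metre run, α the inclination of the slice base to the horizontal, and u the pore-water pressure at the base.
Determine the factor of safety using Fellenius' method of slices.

Ordinary method of slices: FS = Σ[c'·Δl_i + (W_i cosα_i − u_i·Δl_i)·tanφ'] / Σ W_i sinα_i, with Δl_i = b_i / cosα_i.
Slice 1: Δl = 2.7/cos(-0.6°) = 2.700 m; N'_1 = 62·cos(-0.6°) − 6·2.700 = 45.8; c'Δl = 19.71; W sinα = -0.6
Slice 2: Δl = 2.1/cos12.5° = 2.151 m; N'_2 = 116·cos12.5° − 9·2.151 = 93.9; c'Δl = 15.70; W sinα = 25.1
Slice 3: Δl = 2.9/cos26.8° = 3.249 m; N'_3 = 221·cos26.8° − 25·3.249 = 116.0; c'Δl = 23.72; W sinα = 99.6
Slice 4: Δl = 2.0/cos43.0° = 2.735 m; N'_4 = 155·cos43.0° − 2·2.735 = 107.9; c'Δl = 19.96; W sinα = 105.7
Slice 5: Δl = 1.6/cos58.4° = 3.054 m; N'_5 = 52·cos58.4° − 5·3.054 = 12.0; c'Δl = 22.29; W sinα = 44.3
Σc'Δl = 101.4 kN/m; ΣN' = 375.6 kN/m; ΣW sinα = 274.1 kN/m
Resisting = 101.4 + 375.6·tan23.6° = 101.4 + 164.1 = 265.5 kN/m
FS = 265.5 / 274.1 = 0.969

FS = 0.97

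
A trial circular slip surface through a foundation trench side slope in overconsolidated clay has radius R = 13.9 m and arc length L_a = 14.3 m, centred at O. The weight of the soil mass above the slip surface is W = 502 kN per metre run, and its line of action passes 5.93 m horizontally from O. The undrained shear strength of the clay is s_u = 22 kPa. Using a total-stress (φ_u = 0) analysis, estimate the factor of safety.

FS = 1.47

Taking moments about the centre O, the resisting moment is provided by the undrained shear strength acting along the arc:
M_R = s_u·L_a·R = 22·14.30·13.9 = 4372.9 kN·m/m
M_D = W·d = 502·5.93 = 2976.9 kN·m/m
FS = M_R / M_D = 4372.9 / 2976.9 = 1.469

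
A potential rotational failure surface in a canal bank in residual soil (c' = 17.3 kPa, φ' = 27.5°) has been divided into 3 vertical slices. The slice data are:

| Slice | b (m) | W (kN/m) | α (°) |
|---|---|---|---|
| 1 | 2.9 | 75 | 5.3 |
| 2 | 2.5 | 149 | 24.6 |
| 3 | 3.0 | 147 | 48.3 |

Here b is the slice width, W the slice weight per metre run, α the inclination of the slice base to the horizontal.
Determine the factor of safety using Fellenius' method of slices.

FS = 1.88

Ordinary method of slices: FS = Σ[c'·Δl_i + (W_i cosα_i)·tanφ'] / Σ W_i sinα_i, with Δl_i = b_i / cosα_i.
Slice 1: Δl = 2.9/cos5.3° = 2.912 m; N'_1 = 75·cos5.3° = 74.7; c'Δl = 50.39; W sinα = 6.9
Slice 2: Δl = 2.5/cos24.6° = 2.750 m; N'_2 = 149·cos24.6° = 135.5; c'Δl = 47.57; W sinα = 62.0
Slice 3: Δl = 3.0/cos48.3° = 4.510 m; N'_3 = 147·cos48.3° = 97.8; c'Δl = 78.02; W sinα = 109.8
Σc'Δl = 176.0 kN/m; ΣN' = 307.9 kN/m; ΣW sinα = 178.7 kN/m
Resisting = 176.0 + 307.9·tan27.5° = 176.0 + 160.3 = 336.3 kN/m
FS = 336.3 / 178.7 = 1.882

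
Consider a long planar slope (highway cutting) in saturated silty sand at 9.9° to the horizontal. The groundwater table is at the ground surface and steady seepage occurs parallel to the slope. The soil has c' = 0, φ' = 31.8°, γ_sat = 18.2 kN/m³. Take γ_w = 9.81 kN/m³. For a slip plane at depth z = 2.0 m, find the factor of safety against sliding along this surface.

FS = 1.64

With seepage parallel to the slope and the water table at the surface, the effective normal stress on the slip plane uses the buoyant unit weight γ' = γ_sat − γ_w while the driving shear stress uses γ_sat:
FS = [c' + γ' z cos²β tanφ'] / [γ_sat z sinβ cosβ]
(For c' = 0 this reduces to FS = (γ'/γ_sat)·tanφ'/tanβ.)
γ' = 18.2 − 9.81 = 8.39 kN/m³
Numerator = 0.0 + 8.39·2.0·cos²9.9°·tan31.8° = 0.0 + 8.39·2.0·0.9704·0.6200 = 10.097 kPa
Denominator = 18.2·2.0·sin9.9°·cos9.9° = 18.2·2.0·0.1719·0.9851 = 6.165 kPa
FS = 10.097 / 6.165 = 1.638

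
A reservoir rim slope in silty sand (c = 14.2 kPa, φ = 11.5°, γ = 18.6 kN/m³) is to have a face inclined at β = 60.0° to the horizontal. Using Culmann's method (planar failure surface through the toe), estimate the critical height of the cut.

H_c = 7.68 m

Culmann's analysis gives the critical failure plane at α_cr = (β + φ)/2 = (60.0 + 11.5)/2 = 35.8°, and the critical height
H_c = (4c/γ) · sinβ cosφ / [1 − cos(β − φ)]
    = (4·14.2/18.6) · sin60.0°·cos11.5° / [1 − cos(48.5°)]
    = 3.054 · 0.8660·0.9799 / [1 − 0.6626]
    = 3.054 · 0.8486 / 0.3374
    = 7.68 m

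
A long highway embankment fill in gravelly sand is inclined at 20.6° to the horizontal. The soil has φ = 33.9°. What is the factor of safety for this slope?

FS = 1.79

For a dry cohesionless infinite slope the factor of safety is FS = tanφ / tanβ.
FS = tan33.9° / tan20.6° = 0.6720 / 0.3759 = 1.788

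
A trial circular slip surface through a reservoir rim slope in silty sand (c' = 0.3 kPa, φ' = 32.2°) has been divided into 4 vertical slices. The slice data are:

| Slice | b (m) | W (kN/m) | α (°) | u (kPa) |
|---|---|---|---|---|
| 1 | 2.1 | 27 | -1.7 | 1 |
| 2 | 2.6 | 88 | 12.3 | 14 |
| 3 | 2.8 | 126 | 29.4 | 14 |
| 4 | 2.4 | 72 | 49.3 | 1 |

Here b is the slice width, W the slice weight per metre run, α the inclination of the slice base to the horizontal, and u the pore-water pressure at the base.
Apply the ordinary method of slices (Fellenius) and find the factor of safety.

Ordinary method of slices: FS = Σ[c'·Δl_i + (W_i cosα_i − u_i·Δl_i)·tanφ'] / Σ W_i sinα_i, with Δl_i = b_i / cosα_i.
Slice 1: Δl = 2.1/cos(-1.7°) = 2.101 m; N'_1 = 27·cos(-1.7°) − 1·2.101 = 24.9; c'Δl = 0.63; W sinα = -0.8
Slice 2: Δl = 2.6/cos12.3° = 2.661 m; N'_2 = 88·cos12.3° − 14·2.661 = 48.7; c'Δl = 0.80; W sinα = 18.7
Slice 3: Δl = 2.8/cos29.4° = 3.214 m; N'_3 = 126·cos29.4° − 14·3.214 = 64.8; c'Δl = 0.96; W sinα = 61.9
Slice 4: Δl = 2.4/cos49.3° = 3.680 m; N'_4 = 72·cos49.3° − 1·3.680 = 43.3; c'Δl = 1.10; W sinα = 54.6
Σc'Δl = 3.5 kN/m; ΣN' = 181.7 kN/m; ΣW sinα = 134.4 kN/m
Resisting = 3.5 + 181.7·tan32.2° = 3.5 + 114.4 = 117.9 kN/m
FS = 117.9 / 134.4 = 0.877

FS = 0.88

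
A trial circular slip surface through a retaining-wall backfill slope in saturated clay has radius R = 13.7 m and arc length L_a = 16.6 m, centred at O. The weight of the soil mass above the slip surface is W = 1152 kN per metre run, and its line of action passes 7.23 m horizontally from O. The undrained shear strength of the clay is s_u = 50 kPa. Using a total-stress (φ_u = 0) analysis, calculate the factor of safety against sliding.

Taking moments about the centre O, the resisting moment is provided by the undrained shear strength acting along the arc:
M_R = s_u·L_a·R = 50·16.60·13.7 = 11371.0 kN·m/m
M_D = W·d = 1152·7.23 = 8329.0 kN·m/m
FS = M_R / M_D = 11371.0 / 8329.0 = 1.365

FS = 1.37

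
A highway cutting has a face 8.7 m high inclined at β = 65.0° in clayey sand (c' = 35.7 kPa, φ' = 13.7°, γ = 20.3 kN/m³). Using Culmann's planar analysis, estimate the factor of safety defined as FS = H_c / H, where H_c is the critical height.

FS = 1.90

H_c = (4c'/γ) · sinβ cosφ' / [1 − cos(β − φ')]
    = (4·35.7/20.3) · sin65.0°·cos13.7° / [1 − cos51.3°]
    = 7.034 · 0.8805 / 0.3748 = 16.53 m
FS = H_c / H = 16.53 / 8.7 = 1.900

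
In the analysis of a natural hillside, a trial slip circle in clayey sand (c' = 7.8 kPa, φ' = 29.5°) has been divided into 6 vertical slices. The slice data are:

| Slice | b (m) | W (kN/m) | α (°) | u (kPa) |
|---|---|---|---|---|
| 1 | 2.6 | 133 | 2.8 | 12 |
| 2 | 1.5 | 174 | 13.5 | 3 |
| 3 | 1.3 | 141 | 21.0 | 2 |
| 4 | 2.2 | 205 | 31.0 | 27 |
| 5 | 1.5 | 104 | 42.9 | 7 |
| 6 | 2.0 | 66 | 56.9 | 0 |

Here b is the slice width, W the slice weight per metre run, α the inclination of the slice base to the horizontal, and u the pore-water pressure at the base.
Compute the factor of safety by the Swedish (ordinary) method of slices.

Ordinary method of slices: FS = Σ[c'·Δl_i + (W_i cosα_i − u_i·Δl_i)·tanφ'] / Σ W_i sinα_i, with Δl_i = b_i / cosα_i.
Slice 1: Δl = 2.6/cos2.8° = 2.603 m; N'_1 = 133·cos2.8° − 12·2.603 = 101.6; c'Δl = 20.30; W sinα = 6.5
Slice 2: Δl = 1.5/cos13.5° = 1.543 m; N'_2 = 174·cos13.5° − 3·1.543 = 164.6; c'Δl = 12.03; W sinα = 40.6
Slice 3: Δl = 1.3/cos21.0° = 1.392 m; N'_3 = 141·cos21.0° − 2·1.392 = 128.8; c'Δl = 10.86; W sinα = 50.5
Slice 4: Δl = 2.2/cos31.0° = 2.567 m; N'_4 = 205·cos31.0° − 27·2.567 = 106.4; c'Δl = 20.02; W sinα = 105.6
Slice 5: Δl = 1.5/cos42.9° = 2.048 m; N'_5 = 104·cos42.9° − 7·2.048 = 61.9; c'Δl = 15.97; W sinα = 70.8
Slice 6: Δl = 2.0/cos56.9° = 3.662 m; N'_6 = 66·cos56.9° − 0·3.662 = 36.0; c'Δl = 28.57; W sinα = 55.3
Σc'Δl = 107.8 kN/m; ΣN' = 599.3 kN/m; ΣW sinα = 329.3 kN/m
Resisting = 107.8 + 599.3·tan29.5° = 107.8 + 339.1 = 446.8 kN/m
FS = 446.8 / 329.3 = 1.357

FS = 1.36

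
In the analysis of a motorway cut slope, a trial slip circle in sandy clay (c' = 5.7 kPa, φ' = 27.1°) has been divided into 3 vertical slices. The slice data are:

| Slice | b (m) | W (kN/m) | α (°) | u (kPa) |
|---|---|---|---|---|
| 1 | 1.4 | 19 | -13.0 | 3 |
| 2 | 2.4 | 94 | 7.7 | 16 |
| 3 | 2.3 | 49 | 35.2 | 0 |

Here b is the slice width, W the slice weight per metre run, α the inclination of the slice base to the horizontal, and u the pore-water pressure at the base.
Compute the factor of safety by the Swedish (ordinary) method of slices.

FS = 2.56

Ordinary method of slices: FS = Σ[c'·Δl_i + (W_i cosα_i − u_i·Δl_i)·tanφ'] / Σ W_i sinα_i, with Δl_i = b_i / cosα_i.
Slice 1: Δl = 1.4/cos(-13.0°) = 1.437 m; N'_1 = 19·cos(-13.0°) − 3·1.437 = 14.2; c'Δl = 8.19; W sinα = -4.3
Slice 2: Δl = 2.4/cos7.7° = 2.422 m; N'_2 = 94·cos7.7° − 16·2.422 = 54.4; c'Δl = 13.80; W sinα = 12.6
Slice 3: Δl = 2.3/cos35.2° = 2.815 m; N'_3 = 49·cos35.2° − 0·2.815 = 40.0; c'Δl = 16.04; W sinα = 28.2
Σc'Δl = 38.0 kN/m; ΣN' = 108.6 kN/m; ΣW sinα = 36.6 kN/m
Resisting = 38.0 + 108.6·tan27.1° = 38.0 + 55.6 = 93.6 kN/m
FS = 93.6 / 36.6 = 2.561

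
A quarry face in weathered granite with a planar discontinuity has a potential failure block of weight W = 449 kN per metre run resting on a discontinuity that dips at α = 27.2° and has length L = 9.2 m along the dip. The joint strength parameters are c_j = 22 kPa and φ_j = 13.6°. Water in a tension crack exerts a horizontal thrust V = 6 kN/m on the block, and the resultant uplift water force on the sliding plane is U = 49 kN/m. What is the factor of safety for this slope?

Resolving the block weight along and normal to the plane and applying the Mohr–Coulomb strength on the joint:
N' = W cosα − U − V sinα = 449·cos27.2° − 49 − 6·sin27.2° = 347.6 kN/m
Driving force T = W sinα + V cosα = 449·sin27.2° + 6·cos27.2° = 210.6 kN/m
Resisting force R = c_j·L + N'·tanφ_j = 22·9.2 + 347.6·tan13.6° = 202.4 + 84.1 = 286.5 kN/m
FS = R / T = 286.5 / 210.6 = 1.361

FS = 1.36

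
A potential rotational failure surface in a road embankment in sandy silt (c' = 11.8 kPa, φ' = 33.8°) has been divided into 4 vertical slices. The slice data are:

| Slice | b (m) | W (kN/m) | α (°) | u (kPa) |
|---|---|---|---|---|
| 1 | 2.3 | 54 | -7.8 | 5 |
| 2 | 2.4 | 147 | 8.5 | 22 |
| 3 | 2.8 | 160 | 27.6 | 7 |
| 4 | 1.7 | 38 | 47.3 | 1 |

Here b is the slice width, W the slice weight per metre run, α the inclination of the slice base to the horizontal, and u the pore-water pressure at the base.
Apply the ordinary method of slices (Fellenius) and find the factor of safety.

Ordinary method of slices: FS = Σ[c'·Δl_i + (W_i cosα_i − u_i·Δl_i)·tanφ'] / Σ W_i sinα_i, with Δl_i = b_i / cosα_i.
Slice 1: Δl = 2.3/cos(-7.8°) = 2.321 m; N'_1 = 54·cos(-7.8°) − 5·2.321 = 41.9; c'Δl = 27.39; W sinα = -7.3
Slice 2: Δl = 2.4/cos8.5° = 2.427 m; N'_2 = 147·cos8.5° − 22·2.427 = 92.0; c'Δl = 28.63; W sinα = 21.7
Slice 3: Δl = 2.8/cos27.6° = 3.160 m; N'_3 = 160·cos27.6° − 7·3.160 = 119.7; c'Δl = 37.28; W sinα = 74.1
Slice 4: Δl = 1.7/cos47.3° = 2.507 m; N'_4 = 38·cos47.3° − 1·2.507 = 23.3; c'Δl = 29.58; W sinα = 27.9
Σc'Δl = 122.9 kN/m; ΣN' = 276.8 kN/m; ΣW sinα = 116.5 kN/m
Resisting = 122.9 + 276.8·tan33.8° = 122.9 + 185.3 = 308.2 kN/m
FS = 308.2 / 116.5 = 2.647

FS = 2.65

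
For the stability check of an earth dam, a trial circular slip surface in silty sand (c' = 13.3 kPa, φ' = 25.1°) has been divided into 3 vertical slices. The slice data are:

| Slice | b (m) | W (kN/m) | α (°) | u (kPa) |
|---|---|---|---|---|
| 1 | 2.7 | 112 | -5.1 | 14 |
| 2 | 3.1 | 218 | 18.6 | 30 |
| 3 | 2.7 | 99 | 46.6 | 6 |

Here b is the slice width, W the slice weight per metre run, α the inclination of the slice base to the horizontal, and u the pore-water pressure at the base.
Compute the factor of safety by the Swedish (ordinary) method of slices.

Ordinary method of slices: FS = Σ[c'·Δl_i + (W_i cosα_i − u_i·Δl_i)·tanφ'] / Σ W_i sinα_i, with Δl_i = b_i / cosα_i.
Slice 1: Δl = 2.7/cos(-5.1°) = 2.711 m; N'_1 = 112·cos(-5.1°) − 14·2.711 = 73.6; c'Δl = 36.05; W sinα = -10.0
Slice 2: Δl = 3.1/cos18.6° = 3.271 m; N'_2 = 218·cos18.6° − 30·3.271 = 108.5; c'Δl = 43.50; W sinα = 69.5
Slice 3: Δl = 2.7/cos46.6° = 3.930 m; N'_3 = 99·cos46.6° − 6·3.930 = 44.4; c'Δl = 52.26; W sinα = 71.9
Σc'Δl = 131.8 kN/m; ΣN' = 226.5 kN/m; ΣW sinα = 131.5 kN/m
Resisting = 131.8 + 226.5·tan25.1° = 131.8 + 106.1 = 237.9 kN/m
FS = 237.9 / 131.5 = 1.809

FS = 1.81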